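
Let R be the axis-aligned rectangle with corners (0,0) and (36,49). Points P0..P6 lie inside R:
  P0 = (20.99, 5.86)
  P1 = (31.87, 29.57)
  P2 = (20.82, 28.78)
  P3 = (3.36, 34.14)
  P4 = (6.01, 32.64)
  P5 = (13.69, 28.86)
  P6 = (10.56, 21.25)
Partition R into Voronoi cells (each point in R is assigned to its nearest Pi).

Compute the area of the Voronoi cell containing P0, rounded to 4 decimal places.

1. box [0,36]×[0,49]: [(0, 0) (36, 0) (36, 49) (0, 49)]
2. ⊥bis P0·P1 via (26.43,17.715): [(0, 29.8431) (0, 0) (36, 0) (36, 13.3235)]  |A|=777.0003
3. ⊥bis P0·P2 via (20.905,17.32): [(27.1892, 17.3666) (0, 17.1649) (0, 0) (36, 0) (36, 13.3235)]  |A|=604.6451
4. ⊥bis P0·P3 via (12.175,20): [(27.1892, 17.3666) (7.7192, 17.2222) (0, 12.41) (0, 0) (36, 0) (36, 13.3235)]  |A|=586.293
5. ⊥bis P0·P4 via (13.5,19.25): [(27.1892, 17.3666) (9.9038, 17.2384) (0, 11.6985) (0, 0) (36, 0) (36, 13.3235)]  |A|=577.5756
6. ⊥bis P0·P5 via (17.34,17.36): [(27.1892, 17.3666) (17.1257, 17.292) (0.6528, 12.0636) (0, 11.6985) (0, 0) (36, 0) (36, 13.3235)]  |A|=559.1377
7. ⊥bis P0·P6 via (15.775,13.555): [(27.1892, 17.3666) (21.3352, 17.3232) (0, 2.8641) (0, 0) (36, 0) (36, 13.3235)]  |A|=452.0895
8. canonical 6-gon: [(27.1892, 17.3666) (21.3352, 17.3232) (0, 2.8641) (0, 0) (36, 0) (36, 13.3235)]
9. shoelace: 452.0895

Area of P0's cell: 452.0895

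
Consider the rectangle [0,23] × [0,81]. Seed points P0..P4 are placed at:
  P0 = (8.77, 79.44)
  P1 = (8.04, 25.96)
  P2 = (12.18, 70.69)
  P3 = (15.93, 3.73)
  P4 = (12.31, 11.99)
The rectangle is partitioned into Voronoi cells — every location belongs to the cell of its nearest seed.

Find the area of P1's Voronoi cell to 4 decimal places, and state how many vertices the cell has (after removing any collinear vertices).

Area of P1's cell: 662.7762 (4 vertices)

1. box [0,23]×[0,81]: [(0, 0) (23, 0) (23, 81) (0, 81)]
2. ⊥bis P1·P0 via (8.405,52.7): [(0, 52.8147) (0, 0) (23, 0) (23, 52.5008)]  |A|=1211.1283
3. ⊥bis P1·P2 via (10.11,48.325): [(0, 49.2607) (0, 0) (23, 0) (23, 47.132)]  |A|=1108.516
4. ⊥bis P1·P3 via (11.985,14.845): [(0, 49.2607) (0, 10.5912) (23, 18.7545) (23, 47.132)]  |A|=771.0402
5. ⊥bis P1·P4 via (10.175,18.975): [(0, 49.2607) (0, 15.865) (23, 22.895) (23, 47.132)]  |A|=662.7762
6. canonical 4-gon: [(0, 49.2607) (0, 15.865) (23, 22.895) (23, 47.132)]
7. shoelace: 662.7762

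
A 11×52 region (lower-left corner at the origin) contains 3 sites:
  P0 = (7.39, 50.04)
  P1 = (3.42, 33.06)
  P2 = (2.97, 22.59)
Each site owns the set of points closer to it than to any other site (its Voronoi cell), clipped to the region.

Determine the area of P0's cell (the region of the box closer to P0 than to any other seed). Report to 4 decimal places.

1. box [0,11]×[0,52]: [(0, 0) (11, 0) (11, 52) (0, 52)]
2. ⊥bis P0·P1 via (5.405,41.55): [(0, 42.8137) (11, 40.2419) (11, 52) (0, 52)]  |A|=115.1943
3. ⊥bis P0·P2 via (5.18,36.315): [(0, 42.8137) (11, 40.2419) (11, 52) (0, 52)]  |A|=115.1943
4. canonical 4-gon: [(0, 42.8137) (11, 40.2419) (11, 52) (0, 52)]
5. shoelace: 115.1943

Area of P0's cell: 115.1943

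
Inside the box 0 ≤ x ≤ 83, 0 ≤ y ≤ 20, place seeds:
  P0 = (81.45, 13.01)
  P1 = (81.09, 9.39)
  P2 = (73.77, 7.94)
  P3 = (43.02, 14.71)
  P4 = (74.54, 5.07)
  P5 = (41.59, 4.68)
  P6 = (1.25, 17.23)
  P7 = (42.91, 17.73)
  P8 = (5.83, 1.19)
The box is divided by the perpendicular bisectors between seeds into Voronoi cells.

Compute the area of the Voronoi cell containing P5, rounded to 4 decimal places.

1. box [0,83]×[0,20]: [(0, 0) (83, 0) (83, 20) (0, 20)]
2. ⊥bis P5·P0 via (61.52,8.845): [(0, 0) (63.3684, 0) (59.1888, 20) (0, 20)]  |A|=1225.5725
3. ⊥bis P5·P1 via (61.34,7.035): [(0, 0) (62.1789, 0) (60.5982, 13.2558) (59.1888, 20) (0, 20)]  |A|=1217.6881
4. ⊥bis P5·P2 via (57.68,6.31): [(0, 0) (58.3192, 0) (56.2931, 20) (0, 20)]  |A|=1146.1237
5. ⊥bis P5·P3 via (42.305,9.695): [(0, 15.7265) (0, 0) (58.3192, 0) (57.5574, 7.5204)]  |A|=671.8816
6. ⊥bis P5·P4 via (58.065,4.875): [(0, 15.7265) (0, 0) (58.1227, 0) (58.0967, 2.1967) (57.5574, 7.5204)]  |A|=671.6657
7. ⊥bis P5·P6 via (21.42,10.955): [(21.9317, 12.5997) (18.0118, 0) (58.1227, 0) (58.0967, 2.1967) (57.5574, 7.5204)]  |A|=385.7397
8. ⊥bis P5·P7 via (42.25,11.205): [(21.9317, 12.5997) (18.0118, 0) (58.1227, 0) (58.0967, 2.1967) (57.5574, 7.5204)]  |A|=385.7397
9. ⊥bis P5·P8 via (23.71,2.935): [(22.7786, 12.4789) (23.9964, 0) (58.1227, 0) (58.0967, 2.1967) (57.5574, 7.5204)]  |A|=342.8271
10. canonical 5-gon: [(22.7786, 12.4789) (23.9964, 0) (58.1227, 0) (58.0967, 2.1967) (57.5574, 7.5204)]
11. shoelace: 342.8271

Area of P5's cell: 342.8271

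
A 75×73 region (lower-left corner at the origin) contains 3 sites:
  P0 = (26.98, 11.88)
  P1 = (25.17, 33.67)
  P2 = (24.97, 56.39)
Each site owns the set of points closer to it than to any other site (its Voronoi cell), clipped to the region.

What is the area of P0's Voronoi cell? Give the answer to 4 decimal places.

1. box [0,75]×[0,73]: [(0, 0) (75, 0) (75, 73) (0, 73)]
2. ⊥bis P0·P1 via (26.075,22.775): [(0, 20.6091) (0, 0) (75, 0) (75, 26.839)]  |A|=1779.3019
3. ⊥bis P0·P2 via (25.975,34.135): [(0, 20.6091) (0, 0) (75, 0) (75, 26.839)]  |A|=1779.3019
4. canonical 4-gon: [(0, 20.6091) (0, 0) (75, 0) (75, 26.839)]
5. shoelace: 1779.3019

Area of P0's cell: 1779.3019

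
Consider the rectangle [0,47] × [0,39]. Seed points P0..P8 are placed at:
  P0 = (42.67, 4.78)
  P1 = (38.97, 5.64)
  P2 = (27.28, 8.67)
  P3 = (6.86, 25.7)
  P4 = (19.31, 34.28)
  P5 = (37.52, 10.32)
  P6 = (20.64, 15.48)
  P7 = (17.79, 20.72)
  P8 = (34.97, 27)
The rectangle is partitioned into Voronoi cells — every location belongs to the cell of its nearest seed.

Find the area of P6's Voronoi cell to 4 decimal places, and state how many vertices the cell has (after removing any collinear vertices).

1. box [0,47]×[0,39]: [(0, 0) (47, 0) (47, 39) (0, 39)]
2. ⊥bis P6·P0 via (31.655,10.13): [(0, 0) (26.7348, 0) (45.6772, 39) (0, 39)]  |A|=1412.0348
3. ⊥bis P6·P1 via (29.805,10.56): [(0, 0) (24.1361, 0) (45.0723, 39) (0, 39)]  |A|=1349.5644
4. ⊥bis P6·P2 via (23.96,12.075): [(0, 0) (11.5759, 0) (37.9311, 25.6973) (45.0723, 39) (0, 39)]  |A|=1188.1815
5. ⊥bis P6·P3 via (13.75,20.59): [(0, 2.0504) (0, 0) (11.5759, 0) (37.9311, 25.6973) (45.0723, 39) (27.4039, 39)]  |A|=681.9003
6. ⊥bis P6·P4 via (19.975,24.88): [(16.7632, 24.6528) (0, 2.0504) (0, 0) (11.5759, 0) (37.9311, 25.6973) (38.1839, 26.1682)]  |A|=422.94
7. ⊥bis P6·P5 via (29.08,12.9): [(33.0243, 25.8032) (16.7632, 24.6528) (0, 2.0504) (0, 0) (11.5759, 0) (30.8948, 18.8366)]  |A|=404.5672
8. ⊥bis P6·P7 via (19.215,18.1): [(32.9538, 25.5724) (6.9597, 11.4345) (0, 2.0504) (0, 0) (11.5759, 0) (30.8948, 18.8366)]  |A|=300.2333
9. ⊥bis P6·P8 via (27.805,21.24): [(26.9481, 22.306) (6.9597, 11.4345) (0, 2.0504) (0, 0) (11.5759, 0) (30.2458, 18.2039)]  |A|=280.995
10. canonical 6-gon: [(26.9481, 22.306) (6.9597, 11.4345) (0, 2.0504) (0, 0) (11.5759, 0) (30.2458, 18.2039)]
11. shoelace: 280.995

Area of P6's cell: 280.9950 (6 vertices)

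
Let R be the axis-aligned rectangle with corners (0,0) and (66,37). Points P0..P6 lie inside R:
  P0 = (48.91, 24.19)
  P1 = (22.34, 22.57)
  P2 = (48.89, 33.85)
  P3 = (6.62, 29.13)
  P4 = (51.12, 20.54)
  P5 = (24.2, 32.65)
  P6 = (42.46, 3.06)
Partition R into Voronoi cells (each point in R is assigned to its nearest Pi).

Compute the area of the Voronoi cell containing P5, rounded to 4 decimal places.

Area of P5's cell: 210.8867

1. box [0,66]×[0,37]: [(0, 0) (66, 0) (66, 37) (0, 37)]
2. ⊥bis P5·P0 via (36.555,28.42): [(0, 0) (26.8248, 0) (39.4925, 37) (0, 37)]  |A|=1226.871
3. ⊥bis P5·P1 via (23.27,27.61): [(0, 31.9039) (35.5047, 25.3524) (39.4925, 37) (0, 37)]  |A|=320.4651
4. ⊥bis P5·P2 via (36.545,33.25): [(0, 31.9039) (35.5047, 25.3524) (36.7518, 28.9948) (36.3627, 37) (0, 37)]  |A|=307.9378
5. ⊥bis P5·P3 via (15.41,30.89): [(15.7904, 28.9902) (35.5047, 25.3524) (36.7518, 28.9948) (36.3627, 37) (14.1866, 37)]  |A|=210.8867
6. ⊥bis P5·P4 via (37.66,26.595): [(15.7904, 28.9902) (35.5047, 25.3524) (36.7518, 28.9948) (36.3627, 37) (14.1866, 37)]  |A|=210.8867
7. ⊥bis P5·P6 via (33.33,17.855): [(15.7904, 28.9902) (35.5047, 25.3524) (36.7518, 28.9948) (36.3627, 37) (14.1866, 37)]  |A|=210.8867
8. canonical 5-gon: [(15.7904, 28.9902) (35.5047, 25.3524) (36.7518, 28.9948) (36.3627, 37) (14.1866, 37)]
9. shoelace: 210.8867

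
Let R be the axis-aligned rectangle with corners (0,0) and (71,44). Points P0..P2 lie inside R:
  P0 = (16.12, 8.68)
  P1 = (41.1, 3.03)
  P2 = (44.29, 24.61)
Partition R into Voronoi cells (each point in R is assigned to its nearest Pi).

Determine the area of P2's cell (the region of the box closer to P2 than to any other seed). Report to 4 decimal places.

Area of P2's cell: 1490.1619

1. box [0,71]×[0,44]: [(0, 0) (71, 0) (71, 44) (0, 44)]
2. ⊥bis P2·P0 via (30.205,16.645): [(39.6177, 0) (71, 0) (71, 44) (14.7359, 44)]  |A|=1928.222
3. ⊥bis P2·P1 via (42.695,13.82): [(30.8089, 15.577) (71, 9.6359) (71, 44) (14.7359, 44)]  |A|=1490.1619
4. canonical 4-gon: [(30.8089, 15.577) (71, 9.6359) (71, 44) (14.7359, 44)]
5. shoelace: 1490.1619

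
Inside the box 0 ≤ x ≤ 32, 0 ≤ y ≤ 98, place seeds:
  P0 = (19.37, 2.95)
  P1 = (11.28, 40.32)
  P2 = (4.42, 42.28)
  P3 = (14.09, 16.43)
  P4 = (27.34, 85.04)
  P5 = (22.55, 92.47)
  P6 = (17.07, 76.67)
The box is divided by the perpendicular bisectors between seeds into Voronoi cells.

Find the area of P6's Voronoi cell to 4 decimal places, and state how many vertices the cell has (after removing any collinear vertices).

1. box [0,32]×[0,98]: [(0, 0) (32, 0) (32, 98) (0, 98)]
2. ⊥bis P6·P0 via (18.22,39.81): [(0, 39.2416) (32, 40.2399) (32, 98) (0, 98)]  |A|=1864.2964
3. ⊥bis P6·P1 via (14.175,58.495): [(0, 60.7529) (32, 55.6557) (32, 98) (0, 98)]  |A|=1273.4622
4. ⊥bis P6·P2 via (10.745,59.475): [(0, 63.4274) (12.8243, 58.7101) (32, 55.6557) (32, 98) (0, 98)]  |A|=1256.3124
5. ⊥bis P6·P3 via (15.58,46.55): [(0, 63.4274) (12.8243, 58.7101) (32, 55.6557) (32, 98) (0, 98)]  |A|=1256.3124
6. ⊥bis P6·P4 via (22.205,80.855): [(0, 63.4274) (12.8243, 58.7101) (32, 55.6557) (32, 68.8365) (8.2319, 98) (0, 98)]  |A|=909.7323
7. ⊥bis P6·P5 via (19.81,84.57): [(0, 91.4408) (0, 63.4274) (12.8243, 58.7101) (32, 55.6557) (32, 68.8365) (18.928, 84.8759)]  |A|=793.6381
8. canonical 6-gon: [(0, 91.4408) (0, 63.4274) (12.8243, 58.7101) (32, 55.6557) (32, 68.8365) (18.928, 84.8759)]
9. shoelace: 793.6381

Area of P6's cell: 793.6381 (6 vertices)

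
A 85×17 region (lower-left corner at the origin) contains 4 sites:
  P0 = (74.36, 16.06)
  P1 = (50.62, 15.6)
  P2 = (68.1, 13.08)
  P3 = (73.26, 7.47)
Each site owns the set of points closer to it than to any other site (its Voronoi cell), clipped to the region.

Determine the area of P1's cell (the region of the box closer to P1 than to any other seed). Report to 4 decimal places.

1. box [0,85]×[0,17]: [(0, 0) (85, 0) (85, 17) (0, 17)]
2. ⊥bis P1·P0 via (62.49,15.83): [(0, 0) (62.7967, 0) (62.4673, 17) (0, 17)]  |A|=1064.7445
3. ⊥bis P1·P2 via (59.36,14.34): [(0, 0) (57.2927, 0) (59.7435, 17) (0, 17)]  |A|=994.8073
4. ⊥bis P1·P3 via (61.94,11.535): [(0, 0) (57.2927, 0) (59.7435, 17) (0, 17)]  |A|=994.8073
5. canonical 4-gon: [(0, 0) (57.2927, 0) (59.7435, 17) (0, 17)]
6. shoelace: 994.8073

Area of P1's cell: 994.8073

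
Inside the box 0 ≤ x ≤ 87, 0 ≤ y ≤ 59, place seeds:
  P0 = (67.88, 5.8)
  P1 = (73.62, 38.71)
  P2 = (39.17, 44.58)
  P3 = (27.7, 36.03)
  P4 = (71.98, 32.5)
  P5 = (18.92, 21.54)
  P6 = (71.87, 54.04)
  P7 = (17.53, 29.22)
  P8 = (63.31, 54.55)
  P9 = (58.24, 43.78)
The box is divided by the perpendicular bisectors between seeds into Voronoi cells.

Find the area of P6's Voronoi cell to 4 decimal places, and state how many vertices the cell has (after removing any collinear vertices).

Area of P6's cell: 236.4042 (5 vertices)

1. box [0,87]×[0,59]: [(0, 0) (87, 0) (87, 59) (0, 59)]
2. ⊥bis P6·P0 via (69.875,29.92): [(0, 35.6995) (87, 28.5036) (87, 59) (0, 59)]  |A|=2340.1683
3. ⊥bis P6·P1 via (72.745,46.375): [(0, 38.0708) (87, 48.0023) (87, 59) (0, 59)]  |A|=1388.8219
4. ⊥bis P6·P2 via (55.52,49.31): [(56.8926, 44.5654) (87, 48.0023) (87, 59) (52.7167, 59)]  |A|=412.9896
5. ⊥bis P6·P3 via (49.785,45.035): [(56.8926, 44.5654) (87, 48.0023) (87, 59) (52.7167, 59)]  |A|=412.9896
6. ⊥bis P6·P4 via (71.925,43.27): [(56.8926, 44.5654) (87, 48.0023) (87, 59) (52.7167, 59)]  |A|=412.9896
7. ⊥bis P6·P5 via (45.395,37.79): [(56.8926, 44.5654) (87, 48.0023) (87, 59) (52.7167, 59)]  |A|=412.9896
8. ⊥bis P6·P7 via (44.7,41.63): [(56.8926, 44.5654) (87, 48.0023) (87, 59) (52.7167, 59)]  |A|=412.9896
9. ⊥bis P6·P8 via (67.59,54.295): [(67.0796, 45.7283) (87, 48.0023) (87, 59) (67.8703, 59)]  |A|=236.4815
10. ⊥bis P6·P9 via (65.055,48.91): [(67.1068, 46.1843) (67.4207, 45.7672) (87, 48.0023) (87, 59) (67.8703, 59)]  |A|=236.4042
11. canonical 5-gon: [(67.1068, 46.1843) (67.4207, 45.7672) (87, 48.0023) (87, 59) (67.8703, 59)]
12. shoelace: 236.4042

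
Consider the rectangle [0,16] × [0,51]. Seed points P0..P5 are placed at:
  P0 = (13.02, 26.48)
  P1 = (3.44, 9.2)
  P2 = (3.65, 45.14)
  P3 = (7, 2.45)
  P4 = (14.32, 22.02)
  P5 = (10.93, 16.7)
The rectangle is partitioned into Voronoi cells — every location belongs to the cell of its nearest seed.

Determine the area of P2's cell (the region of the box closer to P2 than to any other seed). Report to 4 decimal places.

Area of P2's cell: 245.7315

1. box [0,16]×[0,51]: [(0, 0) (16, 0) (16, 51) (0, 51)]
2. ⊥bis P2·P0 via (8.335,35.81): [(0, 31.6246) (16, 39.6589) (16, 51) (0, 51)]  |A|=245.7315
3. ⊥bis P2·P1 via (3.545,27.17): [(0, 31.6246) (16, 39.6589) (16, 51) (0, 51)]  |A|=245.7315
4. ⊥bis P2·P3 via (5.325,23.795): [(0, 31.6246) (16, 39.6589) (16, 51) (0, 51)]  |A|=245.7315
5. ⊥bis P2·P4 via (8.985,33.58): [(0, 31.6246) (16, 39.6589) (16, 51) (0, 51)]  |A|=245.7315
6. ⊥bis P2·P5 via (7.29,30.92): [(0, 31.6246) (16, 39.6589) (16, 51) (0, 51)]  |A|=245.7315
7. canonical 4-gon: [(0, 31.6246) (16, 39.6589) (16, 51) (0, 51)]
8. shoelace: 245.7315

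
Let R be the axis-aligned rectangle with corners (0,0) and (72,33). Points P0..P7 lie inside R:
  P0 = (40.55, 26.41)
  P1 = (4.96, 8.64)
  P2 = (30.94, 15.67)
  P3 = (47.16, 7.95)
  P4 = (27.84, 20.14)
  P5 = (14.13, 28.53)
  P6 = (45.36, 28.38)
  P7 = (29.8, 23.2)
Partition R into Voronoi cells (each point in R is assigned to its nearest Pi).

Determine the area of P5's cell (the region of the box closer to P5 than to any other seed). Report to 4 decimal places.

1. box [0,72]×[0,33]: [(0, 0) (72, 0) (72, 33) (0, 33)]
2. ⊥bis P5·P0 via (27.34,27.47): [(0, 0) (25.1357, 0) (27.7837, 33) (0, 33)]  |A|=873.1715
3. ⊥bis P5·P1 via (9.545,18.585): [(0, 22.9856) (26.0176, 10.9905) (27.7837, 33) (0, 33)]  |A|=436.0286
4. ⊥bis P5·P2 via (22.535,22.1): [(0, 22.9856) (17.1601, 15.0742) (27.4217, 28.4876) (27.7837, 33) (0, 33)]  |A|=355.6711
5. ⊥bis P5·P3 via (30.645,18.24): [(0, 22.9856) (17.1601, 15.0742) (27.4217, 28.4876) (27.7837, 33) (0, 33)]  |A|=355.6711
6. ⊥bis P5·P4 via (20.985,24.335): [(0, 22.9856) (15.7231, 15.7367) (26.2877, 33) (0, 33)]  |A|=305.6354
7. ⊥bis P5·P6 via (29.745,28.455): [(0, 22.9856) (15.7231, 15.7367) (26.2877, 33) (0, 33)]  |A|=305.6354
8. ⊥bis P5·P7 via (21.965,25.865): [(0, 22.9856) (15.7231, 15.7367) (22.0197, 26.0258) (24.3919, 33) (0, 33)]  |A|=299.0247
9. canonical 5-gon: [(0, 22.9856) (15.7231, 15.7367) (22.0197, 26.0258) (24.3919, 33) (0, 33)]
10. shoelace: 299.0247

Area of P5's cell: 299.0247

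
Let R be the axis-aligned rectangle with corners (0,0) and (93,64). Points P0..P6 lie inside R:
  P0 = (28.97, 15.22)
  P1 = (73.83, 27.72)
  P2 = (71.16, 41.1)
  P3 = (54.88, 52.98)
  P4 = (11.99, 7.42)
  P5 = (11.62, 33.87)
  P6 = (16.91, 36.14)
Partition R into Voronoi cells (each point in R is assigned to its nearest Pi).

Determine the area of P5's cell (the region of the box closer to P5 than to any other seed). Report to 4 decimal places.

1. box [0,93]×[0,64]: [(0, 0) (93, 0) (93, 64) (0, 64)]
2. ⊥bis P5·P0 via (20.295,24.545): [(0, 5.6647) (62.7063, 64) (0, 64)]  |A|=1828.996
3. ⊥bis P5·P1 via (42.725,30.795): [(0, 5.6647) (44.3163, 46.8919) (46.0076, 64) (0, 64)]  |A|=1686.1548
4. ⊥bis P5·P2 via (41.39,37.485): [(0, 5.6647) (40.6607, 43.4911) (38.1703, 64) (0, 64)]  |A|=1577.3924
5. ⊥bis P5·P3 via (33.25,43.425): [(0, 5.6647) (35.3877, 38.5857) (24.161, 64) (0, 64)]  |A|=1339.196
6. ⊥bis P5·P4 via (11.805,20.645): [(0, 20.4799) (16.1684, 20.706) (35.3877, 38.5857) (24.161, 64) (0, 64)]  |A|=1219.427
7. ⊥bis P5·P6 via (14.265,35.005): [(0, 20.4799) (16.1684, 20.706) (19.1933, 23.5201) (1.8229, 64) (0, 64)]  |A|=476.9506
8. canonical 5-gon: [(0, 20.4799) (16.1684, 20.706) (19.1933, 23.5201) (1.8229, 64) (0, 64)]
9. shoelace: 476.9506

Area of P5's cell: 476.9506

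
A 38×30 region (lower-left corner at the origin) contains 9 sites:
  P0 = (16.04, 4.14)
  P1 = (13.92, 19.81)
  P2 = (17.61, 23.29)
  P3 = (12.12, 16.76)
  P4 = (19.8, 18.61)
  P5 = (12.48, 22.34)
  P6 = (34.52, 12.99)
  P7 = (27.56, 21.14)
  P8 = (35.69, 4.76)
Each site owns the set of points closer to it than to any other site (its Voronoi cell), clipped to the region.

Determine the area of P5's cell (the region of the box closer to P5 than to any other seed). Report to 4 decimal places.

1. box [0,38]×[0,30]: [(0, 0) (38, 0) (38, 30) (0, 30)]
2. ⊥bis P5·P0 via (14.26,13.24): [(0, 10.4507) (38, 17.8836) (38, 30) (0, 30)]  |A|=601.6477
3. ⊥bis P5·P1 via (13.2,21.075): [(0, 13.562) (28.8807, 30) (0, 30)]  |A|=237.3713
4. ⊥bis P5·P2 via (15.045,22.815): [(0, 13.562) (15.1606, 22.1909) (13.7144, 30) (0, 30)]  |A|=178.1538
5. ⊥bis P5·P3 via (12.3,19.55): [(0, 20.3435) (10.7018, 19.6531) (15.1606, 22.1909) (13.7144, 30) (0, 30)]  |A|=141.8661
6. ⊥bis P5·P4 via (16.14,20.475): [(0, 20.3435) (10.7018, 19.6531) (15.1606, 22.1909) (13.7144, 30) (0, 30)]  |A|=141.8661
7. ⊥bis P5·P6 via (23.5,17.665): [(0, 20.3435) (10.7018, 19.6531) (15.1606, 22.1909) (13.7144, 30) (0, 30)]  |A|=141.8661
8. ⊥bis P5·P7 via (20.02,21.74): [(0, 20.3435) (10.7018, 19.6531) (15.1606, 22.1909) (13.7144, 30) (0, 30)]  |A|=141.8661
9. ⊥bis P5·P8 via (24.085,13.55): [(0, 20.3435) (10.7018, 19.6531) (15.1606, 22.1909) (13.7144, 30) (0, 30)]  |A|=141.8661
10. canonical 5-gon: [(0, 20.3435) (10.7018, 19.6531) (15.1606, 22.1909) (13.7144, 30) (0, 30)]
11. shoelace: 141.8661

Area of P5's cell: 141.8661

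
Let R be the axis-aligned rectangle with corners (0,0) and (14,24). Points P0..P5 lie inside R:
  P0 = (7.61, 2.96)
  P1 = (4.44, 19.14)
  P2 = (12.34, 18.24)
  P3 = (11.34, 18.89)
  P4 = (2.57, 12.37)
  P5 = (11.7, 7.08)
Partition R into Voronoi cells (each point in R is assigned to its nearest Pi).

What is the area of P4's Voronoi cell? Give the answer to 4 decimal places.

1. box [0,14]×[0,24]: [(0, 0) (14, 0) (14, 24) (0, 24)]
2. ⊥bis P4·P0 via (5.09,7.665): [(0, 4.9388) (14, 12.4372) (14, 24) (0, 24)]  |A|=214.368
3. ⊥bis P4·P1 via (3.505,15.755): [(0, 16.7231) (0, 4.9388) (14, 12.4372) (14, 12.8561)]  |A|=85.4227
4. ⊥bis P4·P2 via (7.455,15.305): [(7.9168, 14.5364) (0, 16.7231) (0, 4.9388) (10.352, 10.4833)]  |A|=74.3767
5. ⊥bis P4·P3 via (6.955,15.63): [(8.5435, 13.4934) (7.7296, 14.5881) (0, 16.7231) (0, 4.9388) (10.352, 10.4833)]  |A|=74.2953
6. ⊥bis P4·P5 via (7.135,9.725): [(8.938, 12.8367) (8.5435, 13.4934) (7.7296, 14.5881) (0, 16.7231) (0, 4.9388) (6.3245, 8.3262)]  |A|=68.0311
7. canonical 6-gon: [(8.938, 12.8367) (8.5435, 13.4934) (7.7296, 14.5881) (0, 16.7231) (0, 4.9388) (6.3245, 8.3262)]
8. shoelace: 68.0311

Area of P4's cell: 68.0311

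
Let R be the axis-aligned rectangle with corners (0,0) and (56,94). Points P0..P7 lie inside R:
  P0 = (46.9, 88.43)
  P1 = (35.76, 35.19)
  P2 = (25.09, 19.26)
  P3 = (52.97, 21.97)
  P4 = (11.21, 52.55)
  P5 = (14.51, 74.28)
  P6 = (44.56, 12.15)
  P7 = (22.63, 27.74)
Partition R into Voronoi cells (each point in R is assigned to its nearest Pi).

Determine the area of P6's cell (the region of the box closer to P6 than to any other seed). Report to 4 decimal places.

Area of P6's cell: 437.7142

1. box [0,56]×[0,94]: [(0, 0) (56, 0) (56, 94) (0, 94)]
2. ⊥bis P6·P0 via (45.73,50.29): [(0, 51.6928) (0, 0) (56, 0) (56, 49.975)]  |A|=2846.698
3. ⊥bis P6·P1 via (40.16,23.67): [(0, 8.3311) (0, 0) (56, 0) (56, 29.72)]  |A|=1065.4311
4. ⊥bis P6·P2 via (34.825,15.705): [(37.3404, 22.5931) (29.0899, 0) (56, 0) (56, 29.72)]  |A|=581.273
5. ⊥bis P6·P3 via (48.765,17.06): [(40.7733, 23.9042) (37.3404, 22.5931) (29.0899, 0) (56, 0) (56, 10.8638)]  |A|=437.7142
6. ⊥bis P6·P4 via (27.885,32.35): [(40.7733, 23.9042) (37.3404, 22.5931) (29.0899, 0) (56, 0) (56, 10.8638)]  |A|=437.7142
7. ⊥bis P6·P5 via (29.535,43.215): [(40.7733, 23.9042) (37.3404, 22.5931) (29.0899, 0) (56, 0) (56, 10.8638)]  |A|=437.7142
8. ⊥bis P6·P7 via (33.595,19.945): [(40.7733, 23.9042) (37.3404, 22.5931) (29.0899, 0) (56, 0) (56, 10.8638)]  |A|=437.7142
9. canonical 5-gon: [(40.7733, 23.9042) (37.3404, 22.5931) (29.0899, 0) (56, 0) (56, 10.8638)]
10. shoelace: 437.7142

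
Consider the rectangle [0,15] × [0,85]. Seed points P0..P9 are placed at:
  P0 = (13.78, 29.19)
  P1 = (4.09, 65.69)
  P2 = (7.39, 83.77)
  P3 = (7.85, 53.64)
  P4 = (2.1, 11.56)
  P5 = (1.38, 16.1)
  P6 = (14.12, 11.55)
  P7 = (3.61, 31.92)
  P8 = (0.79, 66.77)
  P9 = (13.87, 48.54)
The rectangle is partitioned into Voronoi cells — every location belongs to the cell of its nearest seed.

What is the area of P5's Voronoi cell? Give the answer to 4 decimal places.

Area of P5's cell: 84.2114

1. box [0,15]×[0,85]: [(0, 0) (15, 0) (15, 85) (0, 85)]
2. ⊥bis P5·P0 via (7.58,22.645): [(0, 29.8254) (0, 0) (15, 0) (15, 15.6161)]  |A|=340.8117
3. ⊥bis P5·P1 via (2.735,40.895): [(0, 29.8254) (0, 0) (15, 0) (15, 15.6161)]  |A|=340.8117
4. ⊥bis P5·P2 via (4.385,49.935): [(0, 29.8254) (0, 0) (15, 0) (15, 15.6161)]  |A|=340.8117
5. ⊥bis P5·P3 via (4.615,34.87): [(0, 29.8254) (0, 0) (15, 0) (15, 15.6161)]  |A|=340.8117
6. ⊥bis P5·P4 via (1.74,13.83): [(14.7135, 15.8875) (0, 29.8254) (0, 13.5541)]  |A|=119.7049
7. ⊥bis P5·P6 via (7.75,13.825): [(8.1127, 14.8407) (10.0607, 20.295) (0, 29.8254) (0, 13.5541)]  |A|=102.7228
8. ⊥bis P5·P7 via (2.495,24.01): [(8.1127, 14.8407) (10.0607, 20.295) (6.7761, 23.4065) (0, 24.3617) (0, 13.5541)]  |A|=84.2114
9. ⊥bis P5·P8 via (1.085,41.435): [(8.1127, 14.8407) (10.0607, 20.295) (6.7761, 23.4065) (0, 24.3617) (0, 13.5541)]  |A|=84.2114
10. ⊥bis P5·P9 via (7.625,32.32): [(8.1127, 14.8407) (10.0607, 20.295) (6.7761, 23.4065) (0, 24.3617) (0, 13.5541)]  |A|=84.2114
11. canonical 5-gon: [(8.1127, 14.8407) (10.0607, 20.295) (6.7761, 23.4065) (0, 24.3617) (0, 13.5541)]
12. shoelace: 84.2114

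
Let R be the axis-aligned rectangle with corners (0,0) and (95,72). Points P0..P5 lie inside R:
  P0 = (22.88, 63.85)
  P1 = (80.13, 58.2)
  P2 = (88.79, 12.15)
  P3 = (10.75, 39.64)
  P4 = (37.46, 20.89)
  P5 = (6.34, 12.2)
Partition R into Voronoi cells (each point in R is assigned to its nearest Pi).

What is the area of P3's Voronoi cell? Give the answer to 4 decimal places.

Area of P3's cell: 761.3632

1. box [0,95]×[0,72]: [(0, 0) (95, 0) (95, 72) (0, 72)]
2. ⊥bis P3·P0 via (16.815,51.745): [(0, 60.1699) (0, 0) (95, 0) (95, 12.5718)]  |A|=3455.2273
3. ⊥bis P3·P1 via (45.44,48.92): [(48.9978, 35.6204) (0, 60.1699) (0, 0) (58.5267, 0)]  |A|=2516.467
4. ⊥bis P3·P2 via (49.77,25.895): [(50.8098, 28.8469) (48.9978, 35.6204) (0, 60.1699) (0, 0) (40.6484, 0)]  |A|=2258.5998
5. ⊥bis P3·P4 via (24.105,30.265): [(33.3633, 43.4538) (0, 60.1699) (0, 0) (2.8594, 0)]  |A|=1065.8595
6. ⊥bis P3·P5 via (8.545,25.92): [(19.7866, 24.1133) (33.3633, 43.4538) (0, 60.1699) (0, 27.2933)]  |A|=761.3632
7. canonical 4-gon: [(19.7866, 24.1133) (33.3633, 43.4538) (0, 60.1699) (0, 27.2933)]
8. shoelace: 761.3632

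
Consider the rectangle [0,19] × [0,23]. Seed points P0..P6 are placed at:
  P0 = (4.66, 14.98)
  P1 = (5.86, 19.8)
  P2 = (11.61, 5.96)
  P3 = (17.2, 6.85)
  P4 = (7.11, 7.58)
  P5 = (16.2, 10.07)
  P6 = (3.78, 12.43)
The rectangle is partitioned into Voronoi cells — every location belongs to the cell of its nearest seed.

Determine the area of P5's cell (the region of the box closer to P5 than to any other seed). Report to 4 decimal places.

Area of P5's cell: 82.5488

1. box [0,19]×[0,23]: [(0, 0) (19, 0) (19, 23) (0, 23)]
2. ⊥bis P5·P0 via (10.43,12.525): [(5.1009, 0) (19, 0) (19, 23) (14.8869, 23)]  |A|=207.1406
3. ⊥bis P5·P1 via (11.03,14.935): [(11.8065, 15.7602) (5.1009, 0) (19, 0) (19, 23) (18.6192, 23)]  |A|=193.6298
4. ⊥bis P5·P2 via (13.905,8.015): [(11.8065, 15.7602) (10.2485, 12.0985) (19, 2.325) (19, 23) (18.6192, 23)]  |A|=99.3773
5. ⊥bis P5·P3 via (16.7,8.46): [(11.8065, 15.7602) (10.2485, 12.0985) (14.2014, 7.684) (19, 9.1743) (19, 23) (18.6192, 23)]  |A|=82.9436
6. ⊥bis P5·P4 via (11.655,8.825): [(11.8065, 15.7602) (10.5586, 12.8274) (10.983, 11.2783) (14.2014, 7.684) (19, 9.1743) (19, 23) (18.6192, 23)]  |A|=82.5488
7. ⊥bis P5·P6 via (9.99,11.25): [(11.8065, 15.7602) (10.5586, 12.8274) (10.983, 11.2783) (14.2014, 7.684) (19, 9.1743) (19, 23) (18.6192, 23)]  |A|=82.5488
8. canonical 7-gon: [(11.8065, 15.7602) (10.5586, 12.8274) (10.983, 11.2783) (14.2014, 7.684) (19, 9.1743) (19, 23) (18.6192, 23)]
9. shoelace: 82.5488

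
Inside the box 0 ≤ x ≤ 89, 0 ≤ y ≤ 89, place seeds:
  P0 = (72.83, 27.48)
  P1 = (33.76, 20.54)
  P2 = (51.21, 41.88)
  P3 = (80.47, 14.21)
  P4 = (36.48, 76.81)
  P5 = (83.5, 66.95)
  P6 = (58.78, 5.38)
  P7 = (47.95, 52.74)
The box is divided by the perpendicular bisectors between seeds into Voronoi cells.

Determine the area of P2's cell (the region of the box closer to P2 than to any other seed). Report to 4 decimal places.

Area of P2's cell: 584.4783

1. box [0,89]×[0,89]: [(0, 0) (89, 0) (89, 89) (0, 89)]
2. ⊥bis P2·P0 via (62.02,34.68): [(0, 0) (38.9214, 0) (89, 75.1875) (89, 89) (0, 89)]  |A|=6038.3579
3. ⊥bis P2·P1 via (42.485,31.21): [(0, 65.9505) (53.6357, 22.0919) (89, 75.1875) (89, 89) (0, 89)]  |A|=3839.7817
4. ⊥bis P2·P3 via (65.84,28.045): [(0, 65.9505) (53.6357, 22.0919) (89, 75.1875) (89, 89) (0, 89)]  |A|=3839.7817
5. ⊥bis P2·P4 via (43.845,59.345): [(20.2475, 49.3939) (53.6357, 22.0919) (89, 75.1875) (89, 78.3869)]  |A|=1479.125
6. ⊥bis P2·P5 via (67.355,54.415): [(58.6726, 65.5978) (20.2475, 49.3939) (53.6357, 22.0919) (71.5585, 49.001)]  |A|=1117.1552
7. ⊥bis P2·P6 via (54.995,23.63): [(58.6726, 65.5978) (20.2475, 49.3939) (52.4103, 23.0939) (54.6065, 23.5494) (71.5585, 49.001)]  |A|=1115.7758
8. ⊥bis P2·P7 via (49.58,47.31): [(68.469, 52.9802) (29.9882, 41.4288) (52.4103, 23.0939) (54.6065, 23.5494) (71.5585, 49.001)]  |A|=584.4783
9. canonical 5-gon: [(68.469, 52.9802) (29.9882, 41.4288) (52.4103, 23.0939) (54.6065, 23.5494) (71.5585, 49.001)]
10. shoelace: 584.4783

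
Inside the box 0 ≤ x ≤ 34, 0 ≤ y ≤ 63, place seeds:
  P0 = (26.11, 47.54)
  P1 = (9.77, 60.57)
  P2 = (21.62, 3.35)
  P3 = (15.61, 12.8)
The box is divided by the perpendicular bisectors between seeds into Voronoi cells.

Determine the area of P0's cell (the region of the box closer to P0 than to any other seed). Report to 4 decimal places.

Area of P0's cell: 690.1450

1. box [0,34]×[0,63]: [(0, 0) (34, 0) (34, 63) (0, 63)]
2. ⊥bis P0·P1 via (17.94,54.055): [(0, 31.5577) (0, 0) (34, 0) (34, 63) (25.073, 63)]  |A|=1747.8237
3. ⊥bis P0·P2 via (23.865,25.445): [(0, 31.5577) (0, 27.8698) (34, 24.4152) (34, 63) (25.073, 63)]  |A|=858.9777
4. ⊥bis P0·P3 via (20.86,30.17): [(3.1595, 35.5199) (34, 26.1985) (34, 63) (25.073, 63)]  |A|=690.145
5. canonical 4-gon: [(3.1595, 35.5199) (34, 26.1985) (34, 63) (25.073, 63)]
6. shoelace: 690.145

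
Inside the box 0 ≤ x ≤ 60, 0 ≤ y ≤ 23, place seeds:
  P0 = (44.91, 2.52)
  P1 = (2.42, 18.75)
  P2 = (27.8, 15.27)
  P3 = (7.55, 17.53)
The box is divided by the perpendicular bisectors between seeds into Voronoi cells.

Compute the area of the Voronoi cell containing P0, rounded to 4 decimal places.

Area of P0's cell: 499.1876

1. box [0,60]×[0,23]: [(0, 0) (60, 0) (60, 23) (0, 23)]
2. ⊥bis P0·P1 via (23.665,10.635): [(19.6027, 0) (60, 0) (60, 23) (28.3881, 23)]  |A|=828.1057
3. ⊥bis P0·P2 via (36.355,8.895): [(29.7266, 0) (60, 0) (60, 23) (46.8657, 23)]  |A|=499.1876
4. ⊥bis P0·P3 via (26.23,10.025): [(29.7266, 0) (60, 0) (60, 23) (46.8657, 23)]  |A|=499.1876
5. canonical 4-gon: [(29.7266, 0) (60, 0) (60, 23) (46.8657, 23)]
6. shoelace: 499.1876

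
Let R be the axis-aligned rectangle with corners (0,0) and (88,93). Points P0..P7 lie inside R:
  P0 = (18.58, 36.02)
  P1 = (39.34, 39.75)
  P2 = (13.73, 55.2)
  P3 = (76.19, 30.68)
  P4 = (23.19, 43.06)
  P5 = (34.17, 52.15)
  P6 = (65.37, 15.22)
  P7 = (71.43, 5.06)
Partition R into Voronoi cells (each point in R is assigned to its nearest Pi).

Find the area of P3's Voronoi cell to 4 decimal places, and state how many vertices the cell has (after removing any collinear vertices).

Area of P3's cell: 1562.1049 (6 vertices)

1. box [0,88]×[0,93]: [(0, 0) (88, 0) (88, 93) (0, 93)]
2. ⊥bis P3·P0 via (47.385,33.35): [(44.2937, 0) (88, 0) (88, 93) (52.9141, 93)]  |A|=3663.837
3. ⊥bis P3·P1 via (57.765,35.215): [(49.0974, 0) (88, 0) (88, 93) (71.9878, 93)]  |A|=2553.5372
4. ⊥bis P3·P2 via (44.96,42.94): [(49.0974, 0) (88, 0) (88, 93) (71.9878, 93)]  |A|=2553.5372
5. ⊥bis P3·P4 via (49.69,36.87): [(49.0974, 0) (88, 0) (88, 93) (71.9878, 93)]  |A|=2553.5372
6. ⊥bis P3·P5 via (55.18,41.415): [(63.112, 56.9392) (49.0974, 0) (88, 0) (88, 93) (81.5372, 93)]  |A|=2381.3574
7. ⊥bis P3·P6 via (70.78,22.95): [(63.112, 56.9392) (57.1023, 32.5226) (88, 10.8982) (88, 93) (81.5372, 93)]  |A|=1580.3857
8. ⊥bis P3·P7 via (73.81,17.87): [(63.112, 56.9392) (57.1023, 32.5226) (79.5667, 16.8005) (88, 15.2336) (88, 93) (81.5372, 93)]  |A|=1562.1049
9. canonical 6-gon: [(63.112, 56.9392) (57.1023, 32.5226) (79.5667, 16.8005) (88, 15.2336) (88, 93) (81.5372, 93)]
10. shoelace: 1562.1049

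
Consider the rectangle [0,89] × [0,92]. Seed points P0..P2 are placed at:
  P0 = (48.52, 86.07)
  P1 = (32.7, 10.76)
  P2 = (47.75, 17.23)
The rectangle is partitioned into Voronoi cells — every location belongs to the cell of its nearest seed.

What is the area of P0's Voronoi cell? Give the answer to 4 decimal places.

Area of P0's cell: 3530.6321

1. box [0,89]×[0,92]: [(0, 0) (89, 0) (89, 92) (0, 92)]
2. ⊥bis P0·P1 via (40.61,48.415): [(0, 56.9457) (89, 38.25) (89, 92) (0, 92)]  |A|=3951.7916
3. ⊥bis P0·P2 via (48.135,51.65): [(0, 56.9457) (23.9207, 51.9208) (89, 51.1929) (89, 92) (0, 92)]  |A|=3530.6321
4. canonical 5-gon: [(0, 56.9457) (23.9207, 51.9208) (89, 51.1929) (89, 92) (0, 92)]
5. shoelace: 3530.6321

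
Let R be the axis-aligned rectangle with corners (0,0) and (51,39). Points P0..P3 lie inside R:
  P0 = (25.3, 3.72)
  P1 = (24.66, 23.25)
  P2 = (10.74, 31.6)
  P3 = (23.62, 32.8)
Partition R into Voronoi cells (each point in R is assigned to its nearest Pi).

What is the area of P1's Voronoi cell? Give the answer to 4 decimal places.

Area of P1's cell: 572.4833

1. box [0,51]×[0,39]: [(0, 0) (51, 0) (51, 39) (0, 39)]
2. ⊥bis P1·P0 via (24.98,13.485): [(0, 12.6664) (51, 14.3377) (51, 39) (0, 39)]  |A|=1300.3959
3. ⊥bis P1·P2 via (17.7,27.425): [(9.0244, 12.9621) (51, 14.3377) (51, 39) (24.6433, 39)]  |A|=860.7441
4. ⊥bis P1·P3 via (24.14,28.025): [(17.635, 27.3166) (9.0244, 12.9621) (51, 14.3377) (51, 30.9501)]  |A|=572.4833
5. canonical 4-gon: [(17.635, 27.3166) (9.0244, 12.9621) (51, 14.3377) (51, 30.9501)]
6. shoelace: 572.4833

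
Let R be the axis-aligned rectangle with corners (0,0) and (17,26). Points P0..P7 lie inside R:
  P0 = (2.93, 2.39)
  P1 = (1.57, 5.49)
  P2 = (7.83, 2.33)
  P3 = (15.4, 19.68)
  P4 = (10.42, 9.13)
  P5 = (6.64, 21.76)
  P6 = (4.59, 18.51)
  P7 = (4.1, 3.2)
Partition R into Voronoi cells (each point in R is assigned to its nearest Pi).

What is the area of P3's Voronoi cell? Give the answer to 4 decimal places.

Area of P3's cell: 71.8745

1. box [0,17]×[0,26]: [(0, 0) (17, 0) (17, 26) (0, 26)]
2. ⊥bis P3·P0 via (9.165,11.035): [(0, 17.645) (17, 5.3842) (17, 26) (0, 26)]  |A|=246.2515
3. ⊥bis P3·P1 via (8.485,12.585): [(0, 20.8547) (12.6663, 8.5097) (17, 5.3842) (17, 26) (0, 26)]  |A|=225.924
4. ⊥bis P3·P2 via (11.615,11.005): [(0, 20.8547) (8.8832, 12.1969) (17, 8.6555) (17, 26) (0, 26)]  |A|=210.5705
5. ⊥bis P3·P4 via (12.91,14.405): [(0, 20.8547) (0.7078, 20.1649) (17, 12.4744) (17, 26) (0, 26)]  |A|=161.6004
6. ⊥bis P3·P5 via (11.02,20.72): [(9.8622, 15.8437) (17, 12.4744) (17, 26) (12.2737, 26)]  |A|=72.2728
7. ⊥bis P3·P6 via (9.995,19.095): [(10.1951, 17.246) (10.373, 15.6026) (17, 12.4744) (17, 26) (12.2737, 26)]  |A|=71.8745
8. ⊥bis P3·P7 via (9.75,11.44): [(10.1951, 17.246) (10.373, 15.6026) (17, 12.4744) (17, 26) (12.2737, 26)]  |A|=71.8745
9. canonical 5-gon: [(10.1951, 17.246) (10.373, 15.6026) (17, 12.4744) (17, 26) (12.2737, 26)]
10. shoelace: 71.8745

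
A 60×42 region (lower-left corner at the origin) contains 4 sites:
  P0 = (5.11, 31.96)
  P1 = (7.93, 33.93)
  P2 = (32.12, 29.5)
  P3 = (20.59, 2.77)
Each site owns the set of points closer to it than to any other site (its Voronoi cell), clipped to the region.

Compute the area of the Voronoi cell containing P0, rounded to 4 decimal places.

1. box [0,60]×[0,42]: [(0, 0) (60, 0) (60, 42) (0, 42)]
2. ⊥bis P0·P1 via (6.52,32.945): [(0, 0) (29.5348, 0) (0.1943, 42) (0, 42)]  |A|=624.3114
3. ⊥bis P0·P2 via (18.615,30.73): [(0, 0) (15.8162, 0) (17.3985, 17.3728) (0.1943, 42) (0, 42)]  |A|=505.1464
4. ⊥bis P0·P3 via (12.85,17.365): [(0, 10.5504) (16.1729, 19.1272) (0.1943, 42) (0, 42)]  |A|=256.5377
5. canonical 4-gon: [(0, 10.5504) (16.1729, 19.1272) (0.1943, 42) (0, 42)]
6. shoelace: 256.5377

Area of P0's cell: 256.5377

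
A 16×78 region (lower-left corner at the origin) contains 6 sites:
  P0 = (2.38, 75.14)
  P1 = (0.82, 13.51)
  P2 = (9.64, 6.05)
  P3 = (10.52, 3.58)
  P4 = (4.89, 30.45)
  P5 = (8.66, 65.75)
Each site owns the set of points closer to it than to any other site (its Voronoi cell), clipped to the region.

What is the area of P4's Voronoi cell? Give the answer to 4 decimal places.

1. box [0,16]×[0,78]: [(0, 0) (16, 0) (16, 78) (0, 78)]
2. ⊥bis P4·P0 via (3.635,52.795): [(0, 52.5908) (0, 0) (16, 0) (16, 53.4895)]  |A|=848.6425
3. ⊥bis P4·P1 via (2.855,21.98): [(0, 52.5908) (0, 22.6659) (16, 18.8218) (16, 53.4895)]  |A|=516.7407
4. ⊥bis P4·P2 via (7.265,18.25): [(0, 52.5908) (0, 22.6659) (13.4049, 19.4453) (16, 19.9505) (16, 53.4895)]  |A|=515.2762
5. ⊥bis P4·P3 via (7.705,17.015): [(0, 52.5908) (0, 22.6659) (13.4049, 19.4453) (16, 19.9505) (16, 53.4895)]  |A|=515.2762
6. ⊥bis P4·P5 via (6.775,48.1): [(0, 48.8236) (0, 22.6659) (13.4049, 19.4453) (16, 19.9505) (16, 47.1148)]  |A|=434.1404
7. canonical 5-gon: [(0, 48.8236) (0, 22.6659) (13.4049, 19.4453) (16, 19.9505) (16, 47.1148)]
8. shoelace: 434.1404

Area of P4's cell: 434.1404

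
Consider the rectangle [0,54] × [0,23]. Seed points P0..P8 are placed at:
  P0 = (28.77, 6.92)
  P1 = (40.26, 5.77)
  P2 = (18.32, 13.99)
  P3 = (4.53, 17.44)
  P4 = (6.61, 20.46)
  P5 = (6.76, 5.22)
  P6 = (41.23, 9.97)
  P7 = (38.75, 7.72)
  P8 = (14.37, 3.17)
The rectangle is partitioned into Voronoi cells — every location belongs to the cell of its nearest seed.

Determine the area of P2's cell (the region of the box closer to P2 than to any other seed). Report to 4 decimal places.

1. box [0,54]×[0,23]: [(0, 0) (54, 0) (54, 23) (0, 23)]
2. ⊥bis P2·P0 via (23.545,10.455): [(0, 0) (16.4716, 0) (32.0324, 23) (0, 23)]  |A|=557.796
3. ⊥bis P2·P1 via (29.29,9.88): [(0, 0) (16.4716, 0) (32.0324, 23) (0, 23)]  |A|=557.796
4. ⊥bis P2·P3 via (11.425,15.715): [(7.4934, 0) (16.4716, 0) (32.0324, 23) (13.2476, 23)]  |A|=319.2748
5. ⊥bis P2·P4 via (12.465,17.225): [(11.2548, 15.0346) (7.4934, 0) (16.4716, 0) (32.0324, 23) (15.6558, 23)]  |A|=309.6836
6. ⊥bis P2·P5 via (12.54,9.605): [(11.2548, 15.0346) (10.552, 12.2255) (18.0533, 2.3378) (32.0324, 23) (15.6558, 23)]  |A|=238.2146
7. ⊥bis P2·P6 via (29.775,11.98): [(11.2548, 15.0346) (10.552, 12.2255) (18.0533, 2.3378) (31.5953, 22.354) (31.7087, 23) (15.6558, 23)]  |A|=238.11
8. ⊥bis P2·P7 via (28.535,10.855): [(11.2548, 15.0346) (10.552, 12.2255) (18.0533, 2.3378) (31.5953, 22.354) (31.7087, 23) (15.6558, 23)]  |A|=238.11
9. ⊥bis P2·P8 via (16.345,8.58): [(11.2548, 15.0346) (10.552, 12.2255) (12.158, 10.1085) (21.1016, 6.8435) (31.5953, 22.354) (31.7087, 23) (15.6558, 23)]  |A|=212.9848
10. canonical 7-gon: [(11.2548, 15.0346) (10.552, 12.2255) (12.158, 10.1085) (21.1016, 6.8435) (31.5953, 22.354) (31.7087, 23) (15.6558, 23)]
11. shoelace: 212.9848

Area of P2's cell: 212.9848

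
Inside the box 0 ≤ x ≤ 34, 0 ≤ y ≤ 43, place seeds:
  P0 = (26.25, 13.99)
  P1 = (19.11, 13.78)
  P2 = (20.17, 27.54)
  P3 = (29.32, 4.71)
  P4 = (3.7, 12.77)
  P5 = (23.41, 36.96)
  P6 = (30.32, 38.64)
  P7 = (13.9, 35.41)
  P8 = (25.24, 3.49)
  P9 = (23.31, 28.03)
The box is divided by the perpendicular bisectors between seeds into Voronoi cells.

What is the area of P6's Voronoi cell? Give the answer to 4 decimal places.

Area of P6's cell: 86.3698

1. box [0,34]×[0,43]: [(0, 0) (34, 0) (34, 43) (0, 43)]
2. ⊥bis P6·P0 via (28.285,26.315): [(0, 30.9852) (34, 25.3714) (34, 43) (0, 43)]  |A|=503.9383
3. ⊥bis P6·P1 via (24.715,26.21): [(0, 37.3546) (22.2853, 27.3056) (34, 25.3714) (34, 43) (0, 43)]  |A|=432.966
4. ⊥bis P6·P2 via (25.245,33.09): [(33.6169, 25.4346) (34, 25.3714) (34, 43) (14.4075, 43)]  |A|=175.452
5. ⊥bis P6·P3 via (29.82,21.675): [(33.6169, 25.4346) (34, 25.3714) (34, 43) (14.4075, 43)]  |A|=175.452
6. ⊥bis P6·P4 via (17.01,25.705): [(33.6169, 25.4346) (34, 25.3714) (34, 43) (14.4075, 43)]  |A|=175.452
7. ⊥bis P6·P5 via (26.865,37.8): [(28.8006, 29.8387) (33.6169, 25.4346) (34, 25.3714) (34, 43) (25.6007, 43)]  |A|=101.793
8. ⊥bis P6·P7 via (22.11,37.025): [(28.8006, 29.8387) (33.6169, 25.4346) (34, 25.3714) (34, 43) (25.6007, 43)]  |A|=101.793
9. ⊥bis P6·P8 via (27.78,21.065): [(28.8006, 29.8387) (33.6169, 25.4346) (34, 25.3714) (34, 43) (25.6007, 43)]  |A|=101.793
10. ⊥bis P6·P9 via (26.815,33.335): [(28.1679, 32.4412) (34, 28.5879) (34, 43) (25.6007, 43)]  |A|=86.3698
11. canonical 4-gon: [(28.1679, 32.4412) (34, 28.5879) (34, 43) (25.6007, 43)]
12. shoelace: 86.3698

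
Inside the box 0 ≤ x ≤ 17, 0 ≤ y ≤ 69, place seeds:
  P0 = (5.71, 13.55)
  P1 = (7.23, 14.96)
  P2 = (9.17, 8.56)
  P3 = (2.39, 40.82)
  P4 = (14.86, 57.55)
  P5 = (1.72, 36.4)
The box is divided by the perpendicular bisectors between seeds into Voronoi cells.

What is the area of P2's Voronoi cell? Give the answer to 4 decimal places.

1. box [0,17]×[0,69]: [(0, 0) (17, 0) (17, 69) (0, 69)]
2. ⊥bis P2·P0 via (7.44,11.055): [(0, 5.8962) (0, 0) (17, 0) (17, 17.6838)]  |A|=200.4298
3. ⊥bis P2·P1 via (8.2,11.76): [(8.6562, 11.8983) (0, 5.8962) (0, 0) (17, 0) (17, 14.4275)]  |A|=186.8449
4. ⊥bis P2·P3 via (5.78,24.69): [(8.6562, 11.8983) (0, 5.8962) (0, 0) (17, 0) (17, 14.4275)]  |A|=186.8449
5. ⊥bis P2·P4 via (12.015,33.055): [(8.6562, 11.8983) (0, 5.8962) (0, 0) (17, 0) (17, 14.4275)]  |A|=186.8449
6. ⊥bis P2·P5 via (5.445,22.48): [(8.6562, 11.8983) (0, 5.8962) (0, 0) (17, 0) (17, 14.4275)]  |A|=186.8449
7. canonical 5-gon: [(8.6562, 11.8983) (0, 5.8962) (0, 0) (17, 0) (17, 14.4275)]
8. shoelace: 186.8449

Area of P2's cell: 186.8449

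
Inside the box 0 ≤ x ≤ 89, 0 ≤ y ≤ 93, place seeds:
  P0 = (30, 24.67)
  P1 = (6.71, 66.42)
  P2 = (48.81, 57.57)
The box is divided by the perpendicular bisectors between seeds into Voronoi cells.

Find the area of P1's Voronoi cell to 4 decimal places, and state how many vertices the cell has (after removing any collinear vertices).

1. box [0,89]×[0,93]: [(0, 0) (89, 0) (89, 93) (0, 93)]
2. ⊥bis P1·P0 via (18.355,45.545): [(0, 35.3058) (89, 84.9539) (89, 93) (0, 93)]  |A|=2925.4443
3. ⊥bis P1·P2 via (27.76,61.995): [(0, 35.3058) (25.092, 49.3032) (34.2777, 93) (0, 93)]  |A|=1472.7445
4. canonical 4-gon: [(0, 35.3058) (25.092, 49.3032) (34.2777, 93) (0, 93)]
5. shoelace: 1472.7445

Area of P1's cell: 1472.7445 (4 vertices)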